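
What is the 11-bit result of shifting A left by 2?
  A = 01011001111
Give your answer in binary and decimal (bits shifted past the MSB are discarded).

Shift left by 2: drop the top 2 bit(s), append 2 zero(s) on the right.
  01011001111  ->  discard [01], keep [011001111], append 00
= 01100111100

Answer: 01100111100 (828)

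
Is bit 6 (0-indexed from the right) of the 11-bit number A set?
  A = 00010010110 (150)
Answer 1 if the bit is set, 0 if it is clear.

Bit 6 is the 7th from the right.
  00010010110
      ^
That bit is 0.

Answer: 0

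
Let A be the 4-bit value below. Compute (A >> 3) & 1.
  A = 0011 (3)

Bit 3 is the 4th from the right.
  0011
  ^
That bit is 0.

Answer: 0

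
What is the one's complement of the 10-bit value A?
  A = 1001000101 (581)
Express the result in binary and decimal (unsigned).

Flip each bit (0->1, 1->0):
  1001000101
  0110111010

Answer: 0110111010 (442)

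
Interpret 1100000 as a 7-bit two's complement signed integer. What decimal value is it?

MSB is 1, so the value is negative. Find the magnitude:
1. Invert bits:  0011111
2. Add 1:        0100000  = 32
3. Apply sign:   -32

Answer: -32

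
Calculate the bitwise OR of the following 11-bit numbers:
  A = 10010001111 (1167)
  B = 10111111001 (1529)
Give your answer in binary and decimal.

Apply | to each column (1 where either bit is 1):
  10010001111
| 10111111001
-------------
  10111111111

Answer: 10111111111 (1535)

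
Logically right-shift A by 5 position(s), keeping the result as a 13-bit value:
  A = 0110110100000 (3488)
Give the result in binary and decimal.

Logical shift right by 5: drop the bottom 5 bit(s), prepend 5 zero(s) on the left.
  0110110100000  ->  keep [01101101], discard [00000], prepend 00000
= 0000001101101

Answer: 0000001101101 (109)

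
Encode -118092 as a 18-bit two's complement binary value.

1. Binary of +118092:  011100110101001100
2. Invert bits:     100011001010110011
3. Add 1:           100011001010110100

Answer: 100011001010110100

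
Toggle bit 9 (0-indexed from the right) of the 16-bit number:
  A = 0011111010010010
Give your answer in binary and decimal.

Mask = 1 << 9 = 0000001000000000
Bit 9 of A is 1; XOR with the mask flips it to 0.
  0011111010010010
^ 0000001000000000
------------------
  0011110010010010

Answer: 0011110010010010 (15506)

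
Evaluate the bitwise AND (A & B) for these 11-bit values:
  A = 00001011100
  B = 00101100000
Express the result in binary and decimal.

Apply & to each column (1 only where both bits are 1):
  00001011100
& 00101100000
-------------
  00001000000

Answer: 00001000000 (64)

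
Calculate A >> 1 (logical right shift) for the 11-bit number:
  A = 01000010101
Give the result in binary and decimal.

Logical shift right by 1: drop the bottom 1 bit(s), prepend 1 zero(s) on the left.
  01000010101  ->  keep [0100001010], discard [1], prepend 0
= 00100001010

Answer: 00100001010 (266)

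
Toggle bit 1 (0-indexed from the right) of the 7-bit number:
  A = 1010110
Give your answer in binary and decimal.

Mask = 1 << 1 = 0000010
Bit 1 of A is 1; XOR with the mask flips it to 0.
  1010110
^ 0000010
---------
  1010100

Answer: 1010100 (84)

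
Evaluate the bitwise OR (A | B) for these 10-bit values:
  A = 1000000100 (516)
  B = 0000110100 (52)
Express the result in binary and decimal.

Apply | to each column (1 where either bit is 1):
  1000000100
| 0000110100
------------
  1000110100

Answer: 1000110100 (564)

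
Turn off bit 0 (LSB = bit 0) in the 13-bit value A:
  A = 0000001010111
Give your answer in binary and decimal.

Mask = ~(1 << 0) = 1111111111110
Bit 0 of A is 1, so AND-ing with the mask clears it to 0.
  0000001010111
& 1111111111110
---------------
  0000001010110

Answer: 0000001010110 (86)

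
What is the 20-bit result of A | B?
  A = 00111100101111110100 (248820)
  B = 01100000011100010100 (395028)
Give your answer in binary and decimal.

Apply | to each column (1 where either bit is 1):
  00111100101111110100
| 01100000011100010100
----------------------
  01111100111111110100

Answer: 01111100111111110100 (511988)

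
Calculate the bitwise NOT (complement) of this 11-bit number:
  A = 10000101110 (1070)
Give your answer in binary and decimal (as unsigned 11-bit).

Flip each bit (0->1, 1->0):
  10000101110
  01111010001

Answer: 01111010001 (977)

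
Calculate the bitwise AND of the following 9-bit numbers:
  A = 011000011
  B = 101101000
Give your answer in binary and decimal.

Apply & to each column (1 only where both bits are 1):
  011000011
& 101101000
-----------
  001000000

Answer: 001000000 (64)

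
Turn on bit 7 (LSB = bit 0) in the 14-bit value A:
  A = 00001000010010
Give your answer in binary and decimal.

Mask = 1 << 7 = 00000010000000
Bit 7 of A is 0, so OR-ing with the mask flips it to 1.
  00001000010010
| 00000010000000
----------------
  00001010010010

Answer: 00001010010010 (658)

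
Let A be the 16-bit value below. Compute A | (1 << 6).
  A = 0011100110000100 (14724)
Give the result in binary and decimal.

Mask = 1 << 6 = 0000000001000000
Bit 6 of A is 0, so OR-ing with the mask flips it to 1.
  0011100110000100
| 0000000001000000
------------------
  0011100111000100

Answer: 0011100111000100 (14788)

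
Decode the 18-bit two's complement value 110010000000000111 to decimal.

MSB is 1, so the value is negative. Find the magnitude:
1. Invert bits:  001101111111111000
2. Add 1:        001101111111111001  = 57337
3. Apply sign:   -57337

Answer: -57337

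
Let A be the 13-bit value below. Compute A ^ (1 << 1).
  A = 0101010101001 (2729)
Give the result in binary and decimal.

Mask = 1 << 1 = 0000000000010
Bit 1 of A is 0; XOR with the mask flips it to 1.
  0101010101001
^ 0000000000010
---------------
  0101010101011

Answer: 0101010101011 (2731)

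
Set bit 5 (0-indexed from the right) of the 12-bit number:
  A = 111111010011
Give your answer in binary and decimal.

Mask = 1 << 5 = 000000100000
Bit 5 of A is 0, so OR-ing with the mask flips it to 1.
  111111010011
| 000000100000
--------------
  111111110011

Answer: 111111110011 (4083)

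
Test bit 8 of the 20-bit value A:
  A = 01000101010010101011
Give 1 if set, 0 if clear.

Bit 8 is the 9th from the right.
  01000101010010101011
             ^
That bit is 0.

Answer: 0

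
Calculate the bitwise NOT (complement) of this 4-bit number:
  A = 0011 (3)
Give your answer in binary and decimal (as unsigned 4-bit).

Flip each bit (0->1, 1->0):
  0011
  1100

Answer: 1100 (12)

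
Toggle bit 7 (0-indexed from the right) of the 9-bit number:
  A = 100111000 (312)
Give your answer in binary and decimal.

Mask = 1 << 7 = 010000000
Bit 7 of A is 0; XOR with the mask flips it to 1.
  100111000
^ 010000000
-----------
  110111000

Answer: 110111000 (440)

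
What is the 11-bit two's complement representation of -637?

1. Binary of +637:  01001111101
2. Invert bits:     10110000010
3. Add 1:           10110000011

Answer: 10110000011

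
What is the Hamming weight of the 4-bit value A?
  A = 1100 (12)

1100
1-bits at positions (from bit 0 = LSB): 2, 3
Count = 2

Answer: 2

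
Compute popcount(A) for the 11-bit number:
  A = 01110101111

01110101111
1-bits at positions (from bit 0 = LSB): 0, 1, 2, 3, 5, 7, 8, 9
Count = 8

Answer: 8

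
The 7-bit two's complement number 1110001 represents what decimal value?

MSB is 1, so the value is negative. Find the magnitude:
1. Invert bits:  0001110
2. Add 1:        0001111  = 15
3. Apply sign:   -15

Answer: -15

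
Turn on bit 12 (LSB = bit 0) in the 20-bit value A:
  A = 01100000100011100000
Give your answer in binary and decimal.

Mask = 1 << 12 = 00000001000000000000
Bit 12 of A is 0, so OR-ing with the mask flips it to 1.
  01100000100011100000
| 00000001000000000000
----------------------
  01100001100011100000

Answer: 01100001100011100000 (399584)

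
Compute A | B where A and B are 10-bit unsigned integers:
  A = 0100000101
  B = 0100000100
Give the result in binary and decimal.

Apply | to each column (1 where either bit is 1):
  0100000101
| 0100000100
------------
  0100000101

Answer: 0100000101 (261)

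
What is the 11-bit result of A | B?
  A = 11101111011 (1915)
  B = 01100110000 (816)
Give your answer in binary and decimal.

Apply | to each column (1 where either bit is 1):
  11101111011
| 01100110000
-------------
  11101111011

Answer: 11101111011 (1915)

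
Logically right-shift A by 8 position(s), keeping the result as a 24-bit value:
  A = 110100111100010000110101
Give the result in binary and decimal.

Logical shift right by 8: drop the bottom 8 bit(s), prepend 8 zero(s) on the left.
  110100111100010000110101  ->  keep [1101001111000100], discard [00110101], prepend 00000000
= 000000001101001111000100

Answer: 000000001101001111000100 (54212)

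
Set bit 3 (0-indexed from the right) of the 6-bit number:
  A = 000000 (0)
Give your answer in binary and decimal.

Mask = 1 << 3 = 001000
Bit 3 of A is 0, so OR-ing with the mask flips it to 1.
  000000
| 001000
--------
  001000

Answer: 001000 (8)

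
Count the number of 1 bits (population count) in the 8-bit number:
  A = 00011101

00011101
1-bits at positions (from bit 0 = LSB): 0, 2, 3, 4
Count = 4

Answer: 4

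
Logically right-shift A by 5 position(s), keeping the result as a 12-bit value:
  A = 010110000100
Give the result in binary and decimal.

Logical shift right by 5: drop the bottom 5 bit(s), prepend 5 zero(s) on the left.
  010110000100  ->  keep [0101100], discard [00100], prepend 00000
= 000000101100

Answer: 000000101100 (44)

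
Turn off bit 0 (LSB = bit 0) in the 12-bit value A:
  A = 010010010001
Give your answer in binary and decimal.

Mask = ~(1 << 0) = 111111111110
Bit 0 of A is 1, so AND-ing with the mask clears it to 0.
  010010010001
& 111111111110
--------------
  010010010000

Answer: 010010010000 (1168)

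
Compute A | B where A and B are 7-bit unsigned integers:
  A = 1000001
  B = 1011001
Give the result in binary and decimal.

Apply | to each column (1 where either bit is 1):
  1000001
| 1011001
---------
  1011001

Answer: 1011001 (89)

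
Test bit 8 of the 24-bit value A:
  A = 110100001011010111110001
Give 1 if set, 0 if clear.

Bit 8 is the 9th from the right.
  110100001011010111110001
                 ^
That bit is 1.

Answer: 1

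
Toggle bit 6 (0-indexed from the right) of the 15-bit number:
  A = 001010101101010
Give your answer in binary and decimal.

Mask = 1 << 6 = 000000001000000
Bit 6 of A is 1; XOR with the mask flips it to 0.
  001010101101010
^ 000000001000000
-----------------
  001010100101010

Answer: 001010100101010 (5418)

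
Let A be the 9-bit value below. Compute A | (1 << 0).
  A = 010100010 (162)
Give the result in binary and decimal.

Mask = 1 << 0 = 000000001
Bit 0 of A is 0, so OR-ing with the mask flips it to 1.
  010100010
| 000000001
-----------
  010100011

Answer: 010100011 (163)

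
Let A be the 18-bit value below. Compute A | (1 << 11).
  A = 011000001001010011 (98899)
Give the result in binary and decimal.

Mask = 1 << 11 = 000000100000000000
Bit 11 of A is 0, so OR-ing with the mask flips it to 1.
  011000001001010011
| 000000100000000000
--------------------
  011000101001010011

Answer: 011000101001010011 (100947)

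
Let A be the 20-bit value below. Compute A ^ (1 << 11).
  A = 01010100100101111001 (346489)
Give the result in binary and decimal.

Mask = 1 << 11 = 00000000100000000000
Bit 11 of A is 1; XOR with the mask flips it to 0.
  01010100100101111001
^ 00000000100000000000
----------------------
  01010100000101111001

Answer: 01010100000101111001 (344441)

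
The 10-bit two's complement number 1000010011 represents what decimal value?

MSB is 1, so the value is negative. Find the magnitude:
1. Invert bits:  0111101100
2. Add 1:        0111101101  = 493
3. Apply sign:   -493

Answer: -493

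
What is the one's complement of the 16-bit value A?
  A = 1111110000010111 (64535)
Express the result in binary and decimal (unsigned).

Flip each bit (0->1, 1->0):
  1111110000010111
  0000001111101000

Answer: 0000001111101000 (1000)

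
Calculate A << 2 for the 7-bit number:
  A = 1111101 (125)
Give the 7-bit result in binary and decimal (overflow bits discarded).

Shift left by 2: drop the top 2 bit(s), append 2 zero(s) on the right.
  1111101  ->  discard [11], keep [11101], append 00
= 1110100

Answer: 1110100 (116)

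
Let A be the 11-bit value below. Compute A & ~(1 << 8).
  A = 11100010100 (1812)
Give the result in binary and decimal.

Mask = ~(1 << 8) = 11011111111
Bit 8 of A is 1, so AND-ing with the mask clears it to 0.
  11100010100
& 11011111111
-------------
  11000010100

Answer: 11000010100 (1556)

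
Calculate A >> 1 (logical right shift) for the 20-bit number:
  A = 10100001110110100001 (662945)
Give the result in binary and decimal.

Logical shift right by 1: drop the bottom 1 bit(s), prepend 1 zero(s) on the left.
  10100001110110100001  ->  keep [1010000111011010000], discard [1], prepend 0
= 01010000111011010000

Answer: 01010000111011010000 (331472)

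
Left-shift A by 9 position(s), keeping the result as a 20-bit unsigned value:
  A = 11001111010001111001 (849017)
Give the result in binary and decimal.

Shift left by 9: drop the top 9 bit(s), append 9 zero(s) on the right.
  11001111010001111001  ->  discard [110011110], keep [10001111001], append 000000000
= 10001111001000000000

Answer: 10001111001000000000 (586240)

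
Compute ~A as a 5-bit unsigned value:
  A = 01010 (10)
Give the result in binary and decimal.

Flip each bit (0->1, 1->0):
  01010
  10101

Answer: 10101 (21)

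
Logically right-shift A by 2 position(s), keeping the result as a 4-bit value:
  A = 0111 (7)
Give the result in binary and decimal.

Logical shift right by 2: drop the bottom 2 bit(s), prepend 2 zero(s) on the left.
  0111  ->  keep [01], discard [11], prepend 00
= 0001

Answer: 0001 (1)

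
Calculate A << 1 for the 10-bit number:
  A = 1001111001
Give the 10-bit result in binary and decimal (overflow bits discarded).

Shift left by 1: drop the top 1 bit(s), append 1 zero(s) on the right.
  1001111001  ->  discard [1], keep [001111001], append 0
= 0011110010

Answer: 0011110010 (242)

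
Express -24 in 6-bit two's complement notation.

1. Binary of +24:  011000
2. Invert bits:     100111
3. Add 1:           101000

Answer: 101000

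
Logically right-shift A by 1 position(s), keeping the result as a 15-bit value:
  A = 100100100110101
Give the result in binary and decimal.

Logical shift right by 1: drop the bottom 1 bit(s), prepend 1 zero(s) on the left.
  100100100110101  ->  keep [10010010011010], discard [1], prepend 0
= 010010010011010

Answer: 010010010011010 (9370)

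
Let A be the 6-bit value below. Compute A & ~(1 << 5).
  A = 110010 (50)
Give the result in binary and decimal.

Mask = ~(1 << 5) = 011111
Bit 5 of A is 1, so AND-ing with the mask clears it to 0.
  110010
& 011111
--------
  010010

Answer: 010010 (18)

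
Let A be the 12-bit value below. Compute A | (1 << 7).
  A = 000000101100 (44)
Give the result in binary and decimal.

Mask = 1 << 7 = 000010000000
Bit 7 of A is 0, so OR-ing with the mask flips it to 1.
  000000101100
| 000010000000
--------------
  000010101100

Answer: 000010101100 (172)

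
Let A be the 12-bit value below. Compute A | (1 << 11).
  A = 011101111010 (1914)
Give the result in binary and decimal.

Mask = 1 << 11 = 100000000000
Bit 11 of A is 0, so OR-ing with the mask flips it to 1.
  011101111010
| 100000000000
--------------
  111101111010

Answer: 111101111010 (3962)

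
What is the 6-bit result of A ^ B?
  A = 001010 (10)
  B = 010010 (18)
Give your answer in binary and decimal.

Apply ^ to each column (1 where bits differ):
  001010
^ 010010
--------
  011000

Answer: 011000 (24)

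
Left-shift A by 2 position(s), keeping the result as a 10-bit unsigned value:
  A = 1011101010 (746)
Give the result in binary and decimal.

Shift left by 2: drop the top 2 bit(s), append 2 zero(s) on the right.
  1011101010  ->  discard [10], keep [11101010], append 00
= 1110101000

Answer: 1110101000 (936)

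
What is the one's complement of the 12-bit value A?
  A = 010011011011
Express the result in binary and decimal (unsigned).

Flip each bit (0->1, 1->0):
  010011011011
  101100100100

Answer: 101100100100 (2852)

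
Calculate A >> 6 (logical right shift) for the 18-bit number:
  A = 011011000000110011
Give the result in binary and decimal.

Logical shift right by 6: drop the bottom 6 bit(s), prepend 6 zero(s) on the left.
  011011000000110011  ->  keep [011011000000], discard [110011], prepend 000000
= 000000011011000000

Answer: 000000011011000000 (1728)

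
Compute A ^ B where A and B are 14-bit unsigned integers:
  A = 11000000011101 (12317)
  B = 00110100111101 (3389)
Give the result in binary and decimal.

Apply ^ to each column (1 where bits differ):
  11000000011101
^ 00110100111101
----------------
  11110100100000

Answer: 11110100100000 (15648)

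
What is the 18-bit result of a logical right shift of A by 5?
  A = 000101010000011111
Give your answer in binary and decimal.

Logical shift right by 5: drop the bottom 5 bit(s), prepend 5 zero(s) on the left.
  000101010000011111  ->  keep [0001010100000], discard [11111], prepend 00000
= 000000001010100000

Answer: 000000001010100000 (672)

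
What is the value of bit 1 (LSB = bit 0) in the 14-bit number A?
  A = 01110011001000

Bit 1 is the 2nd from the right.
  01110011001000
              ^
That bit is 0.

Answer: 0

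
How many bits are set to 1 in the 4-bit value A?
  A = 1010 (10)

1010
1-bits at positions (from bit 0 = LSB): 1, 3
Count = 2

Answer: 2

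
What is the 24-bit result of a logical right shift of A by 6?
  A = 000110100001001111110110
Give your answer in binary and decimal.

Logical shift right by 6: drop the bottom 6 bit(s), prepend 6 zero(s) on the left.
  000110100001001111110110  ->  keep [000110100001001111], discard [110110], prepend 000000
= 000000000110100001001111

Answer: 000000000110100001001111 (26703)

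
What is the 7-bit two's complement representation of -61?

1. Binary of +61:  0111101
2. Invert bits:     1000010
3. Add 1:           1000011

Answer: 1000011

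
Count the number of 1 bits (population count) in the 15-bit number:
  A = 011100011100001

011100011100001
1-bits at positions (from bit 0 = LSB): 0, 5, 6, 7, 11, 12, 13
Count = 7

Answer: 7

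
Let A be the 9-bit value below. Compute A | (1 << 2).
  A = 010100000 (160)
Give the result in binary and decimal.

Mask = 1 << 2 = 000000100
Bit 2 of A is 0, so OR-ing with the mask flips it to 1.
  010100000
| 000000100
-----------
  010100100

Answer: 010100100 (164)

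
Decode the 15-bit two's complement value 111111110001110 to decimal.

MSB is 1, so the value is negative. Find the magnitude:
1. Invert bits:  000000001110001
2. Add 1:        000000001110010  = 114
3. Apply sign:   -114

Answer: -114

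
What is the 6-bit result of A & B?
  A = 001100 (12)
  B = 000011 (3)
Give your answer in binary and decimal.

Apply & to each column (1 only where both bits are 1):
  001100
& 000011
--------
  000000

Answer: 000000 (0)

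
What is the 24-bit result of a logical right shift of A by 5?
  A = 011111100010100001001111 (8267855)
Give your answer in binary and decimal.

Logical shift right by 5: drop the bottom 5 bit(s), prepend 5 zero(s) on the left.
  011111100010100001001111  ->  keep [0111111000101000010], discard [01111], prepend 00000
= 000000111111000101000010

Answer: 000000111111000101000010 (258370)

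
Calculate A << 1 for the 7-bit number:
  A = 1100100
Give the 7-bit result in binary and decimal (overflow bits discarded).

Shift left by 1: drop the top 1 bit(s), append 1 zero(s) on the right.
  1100100  ->  discard [1], keep [100100], append 0
= 1001000

Answer: 1001000 (72)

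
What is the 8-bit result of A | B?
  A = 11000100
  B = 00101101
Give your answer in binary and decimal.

Apply | to each column (1 where either bit is 1):
  11000100
| 00101101
----------
  11101101

Answer: 11101101 (237)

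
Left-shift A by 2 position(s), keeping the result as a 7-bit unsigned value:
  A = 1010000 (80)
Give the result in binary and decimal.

Shift left by 2: drop the top 2 bit(s), append 2 zero(s) on the right.
  1010000  ->  discard [10], keep [10000], append 00
= 1000000

Answer: 1000000 (64)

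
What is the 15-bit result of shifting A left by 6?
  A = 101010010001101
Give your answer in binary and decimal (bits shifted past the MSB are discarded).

Shift left by 6: drop the top 6 bit(s), append 6 zero(s) on the right.
  101010010001101  ->  discard [101010], keep [010001101], append 000000
= 010001101000000

Answer: 010001101000000 (9024)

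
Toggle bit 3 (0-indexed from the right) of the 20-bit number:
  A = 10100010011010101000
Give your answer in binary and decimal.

Mask = 1 << 3 = 00000000000000001000
Bit 3 of A is 1; XOR with the mask flips it to 0.
  10100010011010101000
^ 00000000000000001000
----------------------
  10100010011010100000

Answer: 10100010011010100000 (665248)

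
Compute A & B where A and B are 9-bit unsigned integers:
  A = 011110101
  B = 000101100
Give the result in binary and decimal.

Apply & to each column (1 only where both bits are 1):
  011110101
& 000101100
-----------
  000100100

Answer: 000100100 (36)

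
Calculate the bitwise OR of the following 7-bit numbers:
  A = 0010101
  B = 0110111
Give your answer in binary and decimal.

Apply | to each column (1 where either bit is 1):
  0010101
| 0110111
---------
  0110111

Answer: 0110111 (55)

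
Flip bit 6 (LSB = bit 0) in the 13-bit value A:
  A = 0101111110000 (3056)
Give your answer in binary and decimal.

Mask = 1 << 6 = 0000001000000
Bit 6 of A is 1; XOR with the mask flips it to 0.
  0101111110000
^ 0000001000000
---------------
  0101110110000

Answer: 0101110110000 (2992)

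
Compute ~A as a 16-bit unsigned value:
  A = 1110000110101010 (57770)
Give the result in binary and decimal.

Flip each bit (0->1, 1->0):
  1110000110101010
  0001111001010101

Answer: 0001111001010101 (7765)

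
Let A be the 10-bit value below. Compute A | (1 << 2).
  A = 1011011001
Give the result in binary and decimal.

Mask = 1 << 2 = 0000000100
Bit 2 of A is 0, so OR-ing with the mask flips it to 1.
  1011011001
| 0000000100
------------
  1011011101

Answer: 1011011101 (733)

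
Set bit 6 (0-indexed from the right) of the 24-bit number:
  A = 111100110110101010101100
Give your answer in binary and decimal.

Mask = 1 << 6 = 000000000000000001000000
Bit 6 of A is 0, so OR-ing with the mask flips it to 1.
  111100110110101010101100
| 000000000000000001000000
--------------------------
  111100110110101011101100

Answer: 111100110110101011101100 (15952620)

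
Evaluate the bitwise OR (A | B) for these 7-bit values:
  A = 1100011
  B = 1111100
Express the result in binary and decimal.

Apply | to each column (1 where either bit is 1):
  1100011
| 1111100
---------
  1111111

Answer: 1111111 (127)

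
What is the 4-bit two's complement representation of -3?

1. Binary of +3:  0011
2. Invert bits:     1100
3. Add 1:           1101

Answer: 1101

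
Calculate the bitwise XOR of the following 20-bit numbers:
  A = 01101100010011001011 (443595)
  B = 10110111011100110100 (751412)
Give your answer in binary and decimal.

Apply ^ to each column (1 where bits differ):
  01101100010011001011
^ 10110111011100110100
----------------------
  11011011001111111111

Answer: 11011011001111111111 (898047)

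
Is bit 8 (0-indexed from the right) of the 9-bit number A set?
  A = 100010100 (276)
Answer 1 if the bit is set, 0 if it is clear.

Bit 8 is the 9th from the right.
  100010100
  ^
That bit is 1.

Answer: 1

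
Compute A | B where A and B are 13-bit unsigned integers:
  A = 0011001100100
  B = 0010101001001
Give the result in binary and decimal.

Apply | to each column (1 where either bit is 1):
  0011001100100
| 0010101001001
---------------
  0011101101101

Answer: 0011101101101 (1901)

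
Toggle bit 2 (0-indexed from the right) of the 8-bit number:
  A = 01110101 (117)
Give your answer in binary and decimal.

Mask = 1 << 2 = 00000100
Bit 2 of A is 1; XOR with the mask flips it to 0.
  01110101
^ 00000100
----------
  01110001

Answer: 01110001 (113)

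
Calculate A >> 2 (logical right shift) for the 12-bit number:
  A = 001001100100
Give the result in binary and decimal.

Logical shift right by 2: drop the bottom 2 bit(s), prepend 2 zero(s) on the left.
  001001100100  ->  keep [0010011001], discard [00], prepend 00
= 000010011001

Answer: 000010011001 (153)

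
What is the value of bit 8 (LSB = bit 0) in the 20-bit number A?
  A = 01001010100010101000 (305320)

Bit 8 is the 9th from the right.
  01001010100010101000
             ^
That bit is 0.

Answer: 0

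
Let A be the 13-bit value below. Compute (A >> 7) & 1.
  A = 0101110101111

Bit 7 is the 8th from the right.
  0101110101111
       ^
That bit is 1.

Answer: 1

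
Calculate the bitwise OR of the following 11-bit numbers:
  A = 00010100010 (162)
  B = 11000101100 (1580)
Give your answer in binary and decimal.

Apply | to each column (1 where either bit is 1):
  00010100010
| 11000101100
-------------
  11010101110

Answer: 11010101110 (1710)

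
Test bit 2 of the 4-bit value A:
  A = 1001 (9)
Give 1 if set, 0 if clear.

Bit 2 is the 3rd from the right.
  1001
   ^
That bit is 0.

Answer: 0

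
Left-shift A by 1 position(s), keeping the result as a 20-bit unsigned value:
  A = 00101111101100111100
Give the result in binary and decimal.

Shift left by 1: drop the top 1 bit(s), append 1 zero(s) on the right.
  00101111101100111100  ->  discard [0], keep [0101111101100111100], append 0
= 01011111011001111000

Answer: 01011111011001111000 (390776)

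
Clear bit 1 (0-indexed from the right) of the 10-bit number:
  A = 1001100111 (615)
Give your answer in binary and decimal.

Mask = ~(1 << 1) = 1111111101
Bit 1 of A is 1, so AND-ing with the mask clears it to 0.
  1001100111
& 1111111101
------------
  1001100101

Answer: 1001100101 (613)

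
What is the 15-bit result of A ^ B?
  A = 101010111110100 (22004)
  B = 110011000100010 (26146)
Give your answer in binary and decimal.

Apply ^ to each column (1 where bits differ):
  101010111110100
^ 110011000100010
-----------------
  011001111010110

Answer: 011001111010110 (13270)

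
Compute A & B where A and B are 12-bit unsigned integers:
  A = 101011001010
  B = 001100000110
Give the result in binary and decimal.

Apply & to each column (1 only where both bits are 1):
  101011001010
& 001100000110
--------------
  001000000010

Answer: 001000000010 (514)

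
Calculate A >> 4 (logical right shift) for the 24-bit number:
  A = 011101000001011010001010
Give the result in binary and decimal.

Logical shift right by 4: drop the bottom 4 bit(s), prepend 4 zero(s) on the left.
  011101000001011010001010  ->  keep [01110100000101101000], discard [1010], prepend 0000
= 000001110100000101101000

Answer: 000001110100000101101000 (475496)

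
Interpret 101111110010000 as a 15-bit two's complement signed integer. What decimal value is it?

MSB is 1, so the value is negative. Find the magnitude:
1. Invert bits:  010000001101111
2. Add 1:        010000001110000  = 8304
3. Apply sign:   -8304

Answer: -8304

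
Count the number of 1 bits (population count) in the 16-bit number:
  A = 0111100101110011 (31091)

0111100101110011
1-bits at positions (from bit 0 = LSB): 0, 1, 4, 5, 6, 8, 11, 12, 13, 14
Count = 10

Answer: 10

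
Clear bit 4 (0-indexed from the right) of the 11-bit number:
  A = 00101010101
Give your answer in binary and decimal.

Mask = ~(1 << 4) = 11111101111
Bit 4 of A is 1, so AND-ing with the mask clears it to 0.
  00101010101
& 11111101111
-------------
  00101000101

Answer: 00101000101 (325)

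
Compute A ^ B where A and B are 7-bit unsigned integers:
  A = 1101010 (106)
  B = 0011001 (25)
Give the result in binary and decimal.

Apply ^ to each column (1 where bits differ):
  1101010
^ 0011001
---------
  1110011

Answer: 1110011 (115)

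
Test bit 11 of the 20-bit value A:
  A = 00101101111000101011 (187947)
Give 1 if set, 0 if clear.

Bit 11 is the 12th from the right.
  00101101111000101011
          ^
That bit is 1.

Answer: 1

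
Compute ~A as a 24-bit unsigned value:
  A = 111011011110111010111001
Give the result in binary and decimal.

Flip each bit (0->1, 1->0):
  111011011110111010111001
  000100100001000101000110

Answer: 000100100001000101000110 (1184070)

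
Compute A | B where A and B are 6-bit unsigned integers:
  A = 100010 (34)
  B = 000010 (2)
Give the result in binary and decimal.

Apply | to each column (1 where either bit is 1):
  100010
| 000010
--------
  100010

Answer: 100010 (34)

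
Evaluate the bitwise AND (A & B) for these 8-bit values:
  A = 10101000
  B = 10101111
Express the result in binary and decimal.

Apply & to each column (1 only where both bits are 1):
  10101000
& 10101111
----------
  10101000

Answer: 10101000 (168)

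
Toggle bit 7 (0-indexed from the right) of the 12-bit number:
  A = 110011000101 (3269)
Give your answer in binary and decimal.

Mask = 1 << 7 = 000010000000
Bit 7 of A is 1; XOR with the mask flips it to 0.
  110011000101
^ 000010000000
--------------
  110001000101

Answer: 110001000101 (3141)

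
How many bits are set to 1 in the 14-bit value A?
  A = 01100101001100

01100101001100
1-bits at positions (from bit 0 = LSB): 2, 3, 6, 8, 11, 12
Count = 6

Answer: 6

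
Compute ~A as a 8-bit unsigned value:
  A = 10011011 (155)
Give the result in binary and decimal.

Flip each bit (0->1, 1->0):
  10011011
  01100100

Answer: 01100100 (100)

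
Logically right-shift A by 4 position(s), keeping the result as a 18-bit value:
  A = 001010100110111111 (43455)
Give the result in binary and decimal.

Logical shift right by 4: drop the bottom 4 bit(s), prepend 4 zero(s) on the left.
  001010100110111111  ->  keep [00101010011011], discard [1111], prepend 0000
= 000000101010011011

Answer: 000000101010011011 (2715)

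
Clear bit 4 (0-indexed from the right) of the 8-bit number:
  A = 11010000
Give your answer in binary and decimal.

Mask = ~(1 << 4) = 11101111
Bit 4 of A is 1, so AND-ing with the mask clears it to 0.
  11010000
& 11101111
----------
  11000000

Answer: 11000000 (192)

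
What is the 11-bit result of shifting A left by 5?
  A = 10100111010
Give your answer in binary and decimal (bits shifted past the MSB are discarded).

Shift left by 5: drop the top 5 bit(s), append 5 zero(s) on the right.
  10100111010  ->  discard [10100], keep [111010], append 00000
= 11101000000

Answer: 11101000000 (1856)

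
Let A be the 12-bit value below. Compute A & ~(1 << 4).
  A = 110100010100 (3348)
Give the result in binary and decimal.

Mask = ~(1 << 4) = 111111101111
Bit 4 of A is 1, so AND-ing with the mask clears it to 0.
  110100010100
& 111111101111
--------------
  110100000100

Answer: 110100000100 (3332)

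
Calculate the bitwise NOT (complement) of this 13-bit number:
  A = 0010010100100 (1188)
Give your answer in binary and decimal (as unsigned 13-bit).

Flip each bit (0->1, 1->0):
  0010010100100
  1101101011011

Answer: 1101101011011 (7003)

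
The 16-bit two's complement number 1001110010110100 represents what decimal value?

MSB is 1, so the value is negative. Find the magnitude:
1. Invert bits:  0110001101001011
2. Add 1:        0110001101001100  = 25420
3. Apply sign:   -25420

Answer: -25420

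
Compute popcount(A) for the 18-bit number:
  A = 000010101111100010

000010101111100010
1-bits at positions (from bit 0 = LSB): 1, 5, 6, 7, 8, 9, 11, 13
Count = 8

Answer: 8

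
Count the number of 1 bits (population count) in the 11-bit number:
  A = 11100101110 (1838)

11100101110
1-bits at positions (from bit 0 = LSB): 1, 2, 3, 5, 8, 9, 10
Count = 7

Answer: 7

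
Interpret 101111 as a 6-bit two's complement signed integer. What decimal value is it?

MSB is 1, so the value is negative. Find the magnitude:
1. Invert bits:  010000
2. Add 1:        010001  = 17
3. Apply sign:   -17

Answer: -17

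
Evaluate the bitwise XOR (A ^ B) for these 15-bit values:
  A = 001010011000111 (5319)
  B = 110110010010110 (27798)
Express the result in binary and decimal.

Apply ^ to each column (1 where bits differ):
  001010011000111
^ 110110010010110
-----------------
  111100001010001

Answer: 111100001010001 (30801)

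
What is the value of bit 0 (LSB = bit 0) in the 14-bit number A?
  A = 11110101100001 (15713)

Bit 0 is the 1st from the right.
  11110101100001
               ^
That bit is 1.

Answer: 1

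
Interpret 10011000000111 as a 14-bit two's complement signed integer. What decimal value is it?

MSB is 1, so the value is negative. Find the magnitude:
1. Invert bits:  01100111111000
2. Add 1:        01100111111001  = 6649
3. Apply sign:   -6649

Answer: -6649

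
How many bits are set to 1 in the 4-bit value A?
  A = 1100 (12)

1100
1-bits at positions (from bit 0 = LSB): 2, 3
Count = 2

Answer: 2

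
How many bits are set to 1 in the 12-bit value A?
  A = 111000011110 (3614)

111000011110
1-bits at positions (from bit 0 = LSB): 1, 2, 3, 4, 9, 10, 11
Count = 7

Answer: 7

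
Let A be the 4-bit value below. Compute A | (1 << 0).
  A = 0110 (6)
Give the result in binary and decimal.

Mask = 1 << 0 = 0001
Bit 0 of A is 0, so OR-ing with the mask flips it to 1.
  0110
| 0001
------
  0111

Answer: 0111 (7)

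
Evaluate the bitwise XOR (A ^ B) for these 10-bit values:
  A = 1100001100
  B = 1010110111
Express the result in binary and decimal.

Apply ^ to each column (1 where bits differ):
  1100001100
^ 1010110111
------------
  0110111011

Answer: 0110111011 (443)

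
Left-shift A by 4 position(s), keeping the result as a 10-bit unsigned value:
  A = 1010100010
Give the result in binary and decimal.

Shift left by 4: drop the top 4 bit(s), append 4 zero(s) on the right.
  1010100010  ->  discard [1010], keep [100010], append 0000
= 1000100000

Answer: 1000100000 (544)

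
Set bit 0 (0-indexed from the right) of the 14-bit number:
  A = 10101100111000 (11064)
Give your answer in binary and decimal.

Mask = 1 << 0 = 00000000000001
Bit 0 of A is 0, so OR-ing with the mask flips it to 1.
  10101100111000
| 00000000000001
----------------
  10101100111001

Answer: 10101100111001 (11065)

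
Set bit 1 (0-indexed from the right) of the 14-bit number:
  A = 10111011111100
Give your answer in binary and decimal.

Mask = 1 << 1 = 00000000000010
Bit 1 of A is 0, so OR-ing with the mask flips it to 1.
  10111011111100
| 00000000000010
----------------
  10111011111110

Answer: 10111011111110 (12030)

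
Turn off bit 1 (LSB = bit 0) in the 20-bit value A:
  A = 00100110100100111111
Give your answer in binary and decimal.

Mask = ~(1 << 1) = 11111111111111111101
Bit 1 of A is 1, so AND-ing with the mask clears it to 0.
  00100110100100111111
& 11111111111111111101
----------------------
  00100110100100111101

Answer: 00100110100100111101 (158013)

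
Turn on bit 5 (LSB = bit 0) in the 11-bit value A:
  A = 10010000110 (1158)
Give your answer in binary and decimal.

Mask = 1 << 5 = 00000100000
Bit 5 of A is 0, so OR-ing with the mask flips it to 1.
  10010000110
| 00000100000
-------------
  10010100110

Answer: 10010100110 (1190)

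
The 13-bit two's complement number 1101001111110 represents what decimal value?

MSB is 1, so the value is negative. Find the magnitude:
1. Invert bits:  0010110000001
2. Add 1:        0010110000010  = 1410
3. Apply sign:   -1410

Answer: -1410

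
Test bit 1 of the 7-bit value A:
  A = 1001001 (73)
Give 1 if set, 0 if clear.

Bit 1 is the 2nd from the right.
  1001001
       ^
That bit is 0.

Answer: 0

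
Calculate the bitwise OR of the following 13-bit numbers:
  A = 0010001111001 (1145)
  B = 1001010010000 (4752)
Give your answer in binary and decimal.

Apply | to each column (1 where either bit is 1):
  0010001111001
| 1001010010000
---------------
  1011011111001

Answer: 1011011111001 (5881)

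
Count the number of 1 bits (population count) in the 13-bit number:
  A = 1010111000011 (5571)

1010111000011
1-bits at positions (from bit 0 = LSB): 0, 1, 6, 7, 8, 10, 12
Count = 7

Answer: 7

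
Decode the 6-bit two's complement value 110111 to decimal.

MSB is 1, so the value is negative. Find the magnitude:
1. Invert bits:  001000
2. Add 1:        001001  = 9
3. Apply sign:   -9

Answer: -9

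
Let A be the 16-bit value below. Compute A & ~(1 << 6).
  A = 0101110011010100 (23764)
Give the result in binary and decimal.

Mask = ~(1 << 6) = 1111111110111111
Bit 6 of A is 1, so AND-ing with the mask clears it to 0.
  0101110011010100
& 1111111110111111
------------------
  0101110010010100

Answer: 0101110010010100 (23700)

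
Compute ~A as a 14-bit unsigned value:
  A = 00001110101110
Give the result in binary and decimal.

Flip each bit (0->1, 1->0):
  00001110101110
  11110001010001

Answer: 11110001010001 (15441)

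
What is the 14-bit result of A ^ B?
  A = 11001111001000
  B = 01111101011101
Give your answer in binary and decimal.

Apply ^ to each column (1 where bits differ):
  11001111001000
^ 01111101011101
----------------
  10110010010101

Answer: 10110010010101 (11413)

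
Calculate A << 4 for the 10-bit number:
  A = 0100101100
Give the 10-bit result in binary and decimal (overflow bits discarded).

Shift left by 4: drop the top 4 bit(s), append 4 zero(s) on the right.
  0100101100  ->  discard [0100], keep [101100], append 0000
= 1011000000

Answer: 1011000000 (704)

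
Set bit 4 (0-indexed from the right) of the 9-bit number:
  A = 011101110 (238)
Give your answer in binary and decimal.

Mask = 1 << 4 = 000010000
Bit 4 of A is 0, so OR-ing with the mask flips it to 1.
  011101110
| 000010000
-----------
  011111110

Answer: 011111110 (254)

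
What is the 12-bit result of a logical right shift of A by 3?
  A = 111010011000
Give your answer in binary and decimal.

Logical shift right by 3: drop the bottom 3 bit(s), prepend 3 zero(s) on the left.
  111010011000  ->  keep [111010011], discard [000], prepend 000
= 000111010011

Answer: 000111010011 (467)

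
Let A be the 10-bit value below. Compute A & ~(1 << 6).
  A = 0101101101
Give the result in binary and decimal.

Mask = ~(1 << 6) = 1110111111
Bit 6 of A is 1, so AND-ing with the mask clears it to 0.
  0101101101
& 1110111111
------------
  0100101101

Answer: 0100101101 (301)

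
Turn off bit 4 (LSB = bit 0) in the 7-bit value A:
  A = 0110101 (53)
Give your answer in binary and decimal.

Mask = ~(1 << 4) = 1101111
Bit 4 of A is 1, so AND-ing with the mask clears it to 0.
  0110101
& 1101111
---------
  0100101

Answer: 0100101 (37)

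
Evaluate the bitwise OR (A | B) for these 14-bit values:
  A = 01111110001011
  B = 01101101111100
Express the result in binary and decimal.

Apply | to each column (1 where either bit is 1):
  01111110001011
| 01101101111100
----------------
  01111111111111

Answer: 01111111111111 (8191)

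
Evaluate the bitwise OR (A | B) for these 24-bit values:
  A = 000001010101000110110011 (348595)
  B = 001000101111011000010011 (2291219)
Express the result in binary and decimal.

Apply | to each column (1 where either bit is 1):
  000001010101000110110011
| 001000101111011000010011
--------------------------
  001001111111011110110011

Answer: 001001111111011110110011 (2619315)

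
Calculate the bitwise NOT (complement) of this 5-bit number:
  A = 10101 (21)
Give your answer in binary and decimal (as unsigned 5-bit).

Flip each bit (0->1, 1->0):
  10101
  01010

Answer: 01010 (10)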